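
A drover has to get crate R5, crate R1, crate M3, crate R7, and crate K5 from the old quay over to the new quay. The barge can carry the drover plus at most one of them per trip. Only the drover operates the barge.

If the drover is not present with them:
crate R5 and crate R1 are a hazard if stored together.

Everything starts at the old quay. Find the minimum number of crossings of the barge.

9

Counting alone: the drover can take at most 1 across per trip to the new quay, so moving all 5 needs at least 5 loaded trips out, with a return between consecutive ones — at least 9 crossings.
The plan below uses exactly 9 crossings, so it is optimal:
1. Drover goes to the new quay with crate R5.
2. Drover goes back to the old quay alone.
3. Drover goes to the new quay with crate M3.
4. Drover goes back to the old quay alone.
5. Drover goes to the new quay with crate R7.
6. Drover goes back to the old quay alone.
7. Drover goes to the new quay with crate K5.
8. Drover goes back to the old quay alone.
9. Drover goes to the new quay with crate R1.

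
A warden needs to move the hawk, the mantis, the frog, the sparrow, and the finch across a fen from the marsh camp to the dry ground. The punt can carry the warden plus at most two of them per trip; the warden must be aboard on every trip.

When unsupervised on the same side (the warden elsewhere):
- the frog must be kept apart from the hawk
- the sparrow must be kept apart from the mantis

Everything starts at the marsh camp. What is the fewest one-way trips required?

Counting alone: the warden can take at most 2 across per trip to the dry ground, so moving all 5 needs at least 3 loaded trips out, with a return between consecutive ones — at least 5 crossings.
The plan below uses exactly 5 crossings, so it is optimal:
1. Warden goes to the dry ground with the hawk and the mantis.  [the marsh camp: the finch, the frog, the sparrow | the dry ground: the hawk, the mantis]
2. Warden goes back to the marsh camp alone.  [the marsh camp: the finch, the frog, the sparrow | the dry ground: the hawk, the mantis]
3. Warden goes to the dry ground with the finch.  [the marsh camp: the frog, the sparrow | the dry ground: the finch, the hawk, the mantis]
4. Warden goes back to the marsh camp alone.  [the marsh camp: the frog, the sparrow | the dry ground: the finch, the hawk, the mantis]
5. Warden goes to the dry ground with the frog and the sparrow.  [the marsh camp: — | the dry ground: the finch, the frog, the hawk, the mantis, the sparrow]

5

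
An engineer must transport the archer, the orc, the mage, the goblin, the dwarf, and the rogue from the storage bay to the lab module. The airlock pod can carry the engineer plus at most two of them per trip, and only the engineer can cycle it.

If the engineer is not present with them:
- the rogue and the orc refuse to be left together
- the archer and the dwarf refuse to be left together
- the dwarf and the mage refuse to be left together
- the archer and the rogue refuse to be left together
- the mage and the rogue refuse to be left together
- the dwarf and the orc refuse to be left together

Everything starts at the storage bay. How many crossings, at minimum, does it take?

Counting alone: the engineer can take at most 2 across per trip to the lab module, so moving all 6 needs at least 3 loaded trips out, with a return between consecutive ones — at least 5 crossings.
The safety rule pushes this higher. Following every safe sequence of crossings, the most of the 6 that can be at the lab module as the airlock pod arrives there on crossing 5 is 5 — never all 6.
So no plan with fewer than 7 crossings exists, and this one achieves 7:
1. Engineer goes to the lab module with the dwarf and the rogue.
2. Engineer goes back to the storage bay alone.
3. Engineer goes to the lab module with the archer and the orc.
4. Engineer goes back to the storage bay with the dwarf and the rogue.
5. Engineer goes to the lab module with the goblin and the mage.
6. Engineer goes back to the storage bay alone.
7. Engineer goes to the lab module with the dwarf and the rogue.

7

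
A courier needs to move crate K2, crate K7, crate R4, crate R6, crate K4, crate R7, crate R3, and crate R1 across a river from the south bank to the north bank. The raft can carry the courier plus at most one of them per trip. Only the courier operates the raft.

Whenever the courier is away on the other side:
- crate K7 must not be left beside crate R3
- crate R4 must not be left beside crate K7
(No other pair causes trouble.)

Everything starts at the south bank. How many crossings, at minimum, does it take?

Counting alone: the courier can take at most 1 across per trip to the north bank, so moving all 8 needs at least 8 loaded trips out, with a return between consecutive ones — at least 15 crossings.
The safety rule pushes this higher. Following every safe sequence of crossings, the most of the 8 that can be at the north bank as the raft arrives there on crossing 15 is 7 — never all 8.
So no plan with fewer than 17 crossings exists, and this one achieves 17:
1. Courier goes to the north bank with crate K7.  [the south bank: crate K2, crate K4, crate R1, crate R3, crate R4, crate R6, crate R7 | the north bank: crate K7]
2. Courier goes back to the south bank alone.  [the south bank: crate K2, crate K4, crate R1, crate R3, crate R4, crate R6, crate R7 | the north bank: crate K7]
3. Courier goes to the north bank with crate K2.  [the south bank: crate K4, crate R1, crate R3, crate R4, crate R6, crate R7 | the north bank: crate K2, crate K7]
4. Courier goes back to the south bank alone.  [the south bank: crate K4, crate R1, crate R3, crate R4, crate R6, crate R7 | the north bank: crate K2, crate K7]
5. Courier goes to the north bank with crate R4.  [the south bank: crate K4, crate R1, crate R3, crate R6, crate R7 | the north bank: crate K2, crate K7, crate R4]
6. Courier goes back to the south bank with crate K7.  [the south bank: crate K4, crate K7, crate R1, crate R3, crate R6, crate R7 | the north bank: crate K2, crate R4]
7. Courier goes to the north bank with crate R3.  [the south bank: crate K4, crate K7, crate R1, crate R6, crate R7 | the north bank: crate K2, crate R3, crate R4]
8. Courier goes back to the south bank alone.  [the south bank: crate K4, crate K7, crate R1, crate R6, crate R7 | the north bank: crate K2, crate R3, crate R4]
9. Courier goes to the north bank with crate R6.  [the south bank: crate K4, crate K7, crate R1, crate R7 | the north bank: crate K2, crate R3, crate R4, crate R6]
10. Courier goes back to the south bank alone.  [the south bank: crate K4, crate K7, crate R1, crate R7 | the north bank: crate K2, crate R3, crate R4, crate R6]
11. Courier goes to the north bank with crate K4.  [the south bank: crate K7, crate R1, crate R7 | the north bank: crate K2, crate K4, crate R3, crate R4, crate R6]
12. Courier goes back to the south bank alone.  [the south bank: crate K7, crate R1, crate R7 | the north bank: crate K2, crate K4, crate R3, crate R4, crate R6]
13. Courier goes to the north bank with crate R7.  [the south bank: crate K7, crate R1 | the north bank: crate K2, crate K4, crate R3, crate R4, crate R6, crate R7]
14. Courier goes back to the south bank alone.  [the south bank: crate K7, crate R1 | the north bank: crate K2, crate K4, crate R3, crate R4, crate R6, crate R7]
15. Courier goes to the north bank with crate R1.  [the south bank: crate K7 | the north bank: crate K2, crate K4, crate R1, crate R3, crate R4, crate R6, crate R7]
16. Courier goes back to the south bank alone.  [the south bank: crate K7 | the north bank: crate K2, crate K4, crate R1, crate R3, crate R4, crate R6, crate R7]
17. Courier goes to the north bank with crate K7.  [the south bank: — | the north bank: crate K2, crate K4, crate K7, crate R1, crate R3, crate R4, crate R6, crate R7]

17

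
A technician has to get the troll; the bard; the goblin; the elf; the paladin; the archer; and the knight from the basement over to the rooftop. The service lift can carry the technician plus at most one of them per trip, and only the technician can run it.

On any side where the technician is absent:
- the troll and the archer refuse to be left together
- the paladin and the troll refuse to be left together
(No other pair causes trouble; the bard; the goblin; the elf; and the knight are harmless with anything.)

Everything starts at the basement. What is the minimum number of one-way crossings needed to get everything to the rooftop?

Counting alone: the technician can take at most 1 across per trip to the rooftop, so moving all 7 needs at least 7 loaded trips out, with a return between consecutive ones — at least 13 crossings.
The safety rule pushes this higher. Following every safe sequence of crossings, the most of the 7 that can be at the rooftop as the service lift arrives there on crossing 13 is 6 — never all 7.
So no plan with fewer than 15 crossings exists, and this one achieves 15:
1. Technician goes to the rooftop with the troll.  [the basement: the archer, the bard, the elf, the goblin, the knight, the paladin | the rooftop: the troll]
2. Technician goes back to the basement alone.  [the basement: the archer, the bard, the elf, the goblin, the knight, the paladin | the rooftop: the troll]
3. Technician goes to the rooftop with the bard.  [the basement: the archer, the elf, the goblin, the knight, the paladin | the rooftop: the bard, the troll]
4. Technician goes back to the basement alone.  [the basement: the archer, the elf, the goblin, the knight, the paladin | the rooftop: the bard, the troll]
5. Technician goes to the rooftop with the goblin.  [the basement: the archer, the elf, the knight, the paladin | the rooftop: the bard, the goblin, the troll]
6. Technician goes back to the basement alone.  [the basement: the archer, the elf, the knight, the paladin | the rooftop: the bard, the goblin, the troll]
7. Technician goes to the rooftop with the elf.  [the basement: the archer, the knight, the paladin | the rooftop: the bard, the elf, the goblin, the troll]
8. Technician goes back to the basement alone.  [the basement: the archer, the knight, the paladin | the rooftop: the bard, the elf, the goblin, the troll]
9. Technician goes to the rooftop with the paladin.  [the basement: the archer, the knight | the rooftop: the bard, the elf, the goblin, the paladin, the troll]
10. Technician goes back to the basement with the troll.  [the basement: the archer, the knight, the troll | the rooftop: the bard, the elf, the goblin, the paladin]
11. Technician goes to the rooftop with the archer.  [the basement: the knight, the troll | the rooftop: the archer, the bard, the elf, the goblin, the paladin]
12. Technician goes back to the basement alone.  [the basement: the knight, the troll | the rooftop: the archer, the bard, the elf, the goblin, the paladin]
13. Technician goes to the rooftop with the knight.  [the basement: the troll | the rooftop: the archer, the bard, the elf, the goblin, the knight, the paladin]
14. Technician goes back to the basement alone.  [the basement: the troll | the rooftop: the archer, the bard, the elf, the goblin, the knight, the paladin]
15. Technician goes to the rooftop with the troll.  [the basement: — | the rooftop: the archer, the bard, the elf, the goblin, the knight, the paladin, the troll]

15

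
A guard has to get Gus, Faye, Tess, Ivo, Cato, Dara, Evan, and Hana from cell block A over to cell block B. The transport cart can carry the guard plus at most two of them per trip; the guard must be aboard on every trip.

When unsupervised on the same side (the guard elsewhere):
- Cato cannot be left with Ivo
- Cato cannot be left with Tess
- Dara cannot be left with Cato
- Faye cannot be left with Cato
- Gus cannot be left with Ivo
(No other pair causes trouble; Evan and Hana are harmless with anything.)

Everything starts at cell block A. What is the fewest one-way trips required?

Counting alone: the guard can take at most 2 across per trip to cell block B, so moving all 8 needs at least 4 loaded trips out, with a return between consecutive ones — at least 7 crossings.
The safety rule pushes this higher. Following every safe sequence of crossings, the most of the 8 that can be at cell block B as the transport cart arrives there on crossing 7 is 7 — never all 8.
So no plan with fewer than 9 crossings exists, and this one achieves 9:
1. Guard goes to cell block B with Cato and Gus.  [cell block A: Dara, Evan, Faye, Hana, Ivo, Tess | cell block B: Cato, Gus]
2. Guard goes back to cell block A alone.  [cell block A: Dara, Evan, Faye, Hana, Ivo, Tess | cell block B: Cato, Gus]
3. Guard goes to cell block B with Faye and Tess.  [cell block A: Dara, Evan, Hana, Ivo | cell block B: Cato, Faye, Gus, Tess]
4. Guard goes back to cell block A with Cato.  [cell block A: Cato, Dara, Evan, Hana, Ivo | cell block B: Faye, Gus, Tess]
5. Guard goes to cell block B with Dara and Ivo.  [cell block A: Cato, Evan, Hana | cell block B: Dara, Faye, Gus, Ivo, Tess]
6. Guard goes back to cell block A with Gus.  [cell block A: Cato, Evan, Gus, Hana | cell block B: Dara, Faye, Ivo, Tess]
7. Guard goes to cell block B with Evan and Hana.  [cell block A: Cato, Gus | cell block B: Dara, Evan, Faye, Hana, Ivo, Tess]
8. Guard goes back to cell block A alone.  [cell block A: Cato, Gus | cell block B: Dara, Evan, Faye, Hana, Ivo, Tess]
9. Guard goes to cell block B with Cato and Gus.  [cell block A: — | cell block B: Cato, Dara, Evan, Faye, Gus, Hana, Ivo, Tess]

9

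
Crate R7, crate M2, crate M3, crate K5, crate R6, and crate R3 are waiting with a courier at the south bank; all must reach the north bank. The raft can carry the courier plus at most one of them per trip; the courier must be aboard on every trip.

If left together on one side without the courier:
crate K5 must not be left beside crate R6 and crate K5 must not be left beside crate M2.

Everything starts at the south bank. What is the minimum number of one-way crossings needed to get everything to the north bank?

13

Counting alone: the courier can take at most 1 across per trip to the north bank, so moving all 6 needs at least 6 loaded trips out, with a return between consecutive ones — at least 11 crossings.
The safety rule pushes this higher. Following every safe sequence of crossings, the most of the 6 that can be at the north bank as the raft arrives there on crossing 11 is 5 — never all 6.
So no plan with fewer than 13 crossings exists, and this one achieves 13:
1. Courier goes to the north bank with crate K5.
2. Courier goes back to the south bank alone.
3. Courier goes to the north bank with crate R7.
4. Courier goes back to the south bank alone.
5. Courier goes to the north bank with crate M2.
6. Courier goes back to the south bank with crate K5.
7. Courier goes to the north bank with crate R6.
8. Courier goes back to the south bank alone.
9. Courier goes to the north bank with crate M3.
10. Courier goes back to the south bank alone.
11. Courier goes to the north bank with crate R3.
12. Courier goes back to the south bank alone.
13. Courier goes to the north bank with crate K5.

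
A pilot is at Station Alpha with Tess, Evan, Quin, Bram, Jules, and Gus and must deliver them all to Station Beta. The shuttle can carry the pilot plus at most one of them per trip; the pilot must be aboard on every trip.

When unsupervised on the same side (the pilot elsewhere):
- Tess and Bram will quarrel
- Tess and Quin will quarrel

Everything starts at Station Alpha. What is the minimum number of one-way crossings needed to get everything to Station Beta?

13

Counting alone: the pilot can take at most 1 across per trip to Station Beta, so moving all 6 needs at least 6 loaded trips out, with a return between consecutive ones — at least 11 crossings.
The safety rule pushes this higher. Following every safe sequence of crossings, the most of the 6 that can be at Station Beta as the shuttle arrives there on crossing 11 is 5 — never all 6.
So no plan with fewer than 13 crossings exists, and this one achieves 13:
1. Pilot goes to Station Beta with Tess.
2. Pilot goes back to Station Alpha alone.
3. Pilot goes to Station Beta with Evan.
4. Pilot goes back to Station Alpha alone.
5. Pilot goes to Station Beta with Quin.
6. Pilot goes back to Station Alpha with Tess.
7. Pilot goes to Station Beta with Bram.
8. Pilot goes back to Station Alpha alone.
9. Pilot goes to Station Beta with Jules.
10. Pilot goes back to Station Alpha alone.
11. Pilot goes to Station Beta with Gus.
12. Pilot goes back to Station Alpha alone.
13. Pilot goes to Station Beta with Tess.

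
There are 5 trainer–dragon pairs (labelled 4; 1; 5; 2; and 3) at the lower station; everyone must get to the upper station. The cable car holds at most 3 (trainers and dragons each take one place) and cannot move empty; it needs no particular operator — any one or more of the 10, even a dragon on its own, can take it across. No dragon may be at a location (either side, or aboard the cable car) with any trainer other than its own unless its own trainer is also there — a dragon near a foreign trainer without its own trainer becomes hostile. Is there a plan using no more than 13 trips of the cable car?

Yes — this plan uses 11 crossings (≤ 13):
1. dragon 4 and trainer 4 cross → the upper station.
2. trainer 4 crosses ← the lower station.
3. dragon 1, dragon 2, and dragon 5 cross → the upper station.
4. dragon 4 crosses ← the lower station.
5. trainer 1, trainer 2, and trainer 5 cross → the upper station.
6. dragon 1 and trainer 1 cross ← the lower station.
7. trainer 1, trainer 3, and trainer 4 cross → the upper station.
8. dragon 5 crosses ← the lower station.
9. dragon 1 and dragon 4 cross → the upper station.
10. dragon 4 crosses ← the lower station.
11. dragon 3, dragon 4, and dragon 5 cross → the upper station.

Yes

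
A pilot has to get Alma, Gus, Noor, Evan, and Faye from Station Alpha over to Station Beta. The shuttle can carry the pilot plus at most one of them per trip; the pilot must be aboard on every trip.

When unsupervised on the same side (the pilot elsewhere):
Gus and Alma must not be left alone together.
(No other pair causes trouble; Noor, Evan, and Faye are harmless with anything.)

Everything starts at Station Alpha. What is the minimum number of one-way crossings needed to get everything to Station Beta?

9

Counting alone: the pilot can take at most 1 across per trip to Station Beta, so moving all 5 needs at least 5 loaded trips out, with a return between consecutive ones — at least 9 crossings.
The plan below uses exactly 9 crossings, so it is optimal:
1. Pilot goes to Station Beta with Alma.
2. Pilot goes back to Station Alpha alone.
3. Pilot goes to Station Beta with Noor.
4. Pilot goes back to Station Alpha alone.
5. Pilot goes to Station Beta with Evan.
6. Pilot goes back to Station Alpha alone.
7. Pilot goes to Station Beta with Faye.
8. Pilot goes back to Station Alpha alone.
9. Pilot goes to Station Beta with Gus.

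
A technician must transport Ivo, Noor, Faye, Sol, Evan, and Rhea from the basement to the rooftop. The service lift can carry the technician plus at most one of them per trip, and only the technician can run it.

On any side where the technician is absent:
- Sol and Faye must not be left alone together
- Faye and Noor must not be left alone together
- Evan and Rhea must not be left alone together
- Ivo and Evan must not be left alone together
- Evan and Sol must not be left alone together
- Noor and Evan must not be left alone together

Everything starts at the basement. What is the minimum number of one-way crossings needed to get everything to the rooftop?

impossible

Whatever the first load, the items left behind include a forbidden pair without the technician. No opening move is safe, so no plan exists.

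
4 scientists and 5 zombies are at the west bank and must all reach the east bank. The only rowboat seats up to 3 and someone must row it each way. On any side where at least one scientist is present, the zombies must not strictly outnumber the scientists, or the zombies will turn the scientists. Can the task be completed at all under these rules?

No

The zombies already outnumber the scientists at the west bank before anyone moves, so the starting position itself is disallowed.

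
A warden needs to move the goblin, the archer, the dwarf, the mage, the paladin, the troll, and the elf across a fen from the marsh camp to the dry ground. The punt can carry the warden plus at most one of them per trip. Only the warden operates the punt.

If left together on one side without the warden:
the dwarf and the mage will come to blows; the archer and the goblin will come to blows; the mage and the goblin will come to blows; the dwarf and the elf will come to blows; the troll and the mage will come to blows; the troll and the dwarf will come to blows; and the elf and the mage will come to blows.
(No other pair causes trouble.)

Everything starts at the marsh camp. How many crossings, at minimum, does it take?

Whatever the first load, the items left behind include a forbidden pair without the warden. No opening move is safe, so no plan exists.

impossible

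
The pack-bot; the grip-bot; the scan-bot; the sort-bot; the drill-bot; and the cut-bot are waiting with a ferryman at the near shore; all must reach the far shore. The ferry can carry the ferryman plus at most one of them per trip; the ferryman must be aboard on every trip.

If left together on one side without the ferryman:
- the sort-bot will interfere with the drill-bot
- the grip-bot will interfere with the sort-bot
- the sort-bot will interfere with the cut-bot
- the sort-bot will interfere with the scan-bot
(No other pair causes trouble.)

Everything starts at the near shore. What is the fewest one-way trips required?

Following every safe sequence of crossings from the start, the most of the 6 that can be at the far shore as the ferry arrives there on crossings 1, 3, 5 is 1, 2, 3 respectively; the best ever achieved is 3 of 6.
From crossing 7 on, no configuration arises that was not already reachable earlier: only 22 distinct safe configurations (who is on which side, and where the ferry is) can ever be reached, none of them has everyone across, and every continuation just revisits them. So no valid plan exists.

impossible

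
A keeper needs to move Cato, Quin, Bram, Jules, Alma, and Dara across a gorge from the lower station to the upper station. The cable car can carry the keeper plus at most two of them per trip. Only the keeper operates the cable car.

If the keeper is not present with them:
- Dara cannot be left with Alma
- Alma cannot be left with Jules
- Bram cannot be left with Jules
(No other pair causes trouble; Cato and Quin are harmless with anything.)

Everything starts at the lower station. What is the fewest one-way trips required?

Counting alone: the keeper can take at most 2 across per trip to the upper station, so moving all 6 needs at least 3 loaded trips out, with a return between consecutive ones — at least 5 crossings.
The plan below uses exactly 5 crossings, so it is optimal:
1. Keeper goes to the upper station with Alma and Bram.  [the lower station: Cato, Dara, Jules, Quin | the upper station: Alma, Bram]
2. Keeper goes back to the lower station alone.  [the lower station: Cato, Dara, Jules, Quin | the upper station: Alma, Bram]
3. Keeper goes to the upper station with Cato and Quin.  [the lower station: Dara, Jules | the upper station: Alma, Bram, Cato, Quin]
4. Keeper goes back to the lower station alone.  [the lower station: Dara, Jules | the upper station: Alma, Bram, Cato, Quin]
5. Keeper goes to the upper station with Dara and Jules.  [the lower station: — | the upper station: Alma, Bram, Cato, Dara, Jules, Quin]

5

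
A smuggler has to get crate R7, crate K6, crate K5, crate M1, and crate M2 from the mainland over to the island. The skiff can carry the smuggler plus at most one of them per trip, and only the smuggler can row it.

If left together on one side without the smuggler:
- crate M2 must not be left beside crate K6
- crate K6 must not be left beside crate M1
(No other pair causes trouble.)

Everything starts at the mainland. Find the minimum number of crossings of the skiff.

11

Counting alone: the smuggler can take at most 1 across per trip to the island, so moving all 5 needs at least 5 loaded trips out, with a return between consecutive ones — at least 9 crossings.
The safety rule pushes this higher. Following every safe sequence of crossings, the most of the 5 that can be at the island as the skiff arrives there on crossing 9 is 4 — never all 5.
So no plan with fewer than 11 crossings exists, and this one achieves 11:
1. Smuggler goes to the island with crate K6.  [the mainland: crate K5, crate M1, crate M2, crate R7 | the island: crate K6]
2. Smuggler goes back to the mainland alone.  [the mainland: crate K5, crate M1, crate M2, crate R7 | the island: crate K6]
3. Smuggler goes to the island with crate R7.  [the mainland: crate K5, crate M1, crate M2 | the island: crate K6, crate R7]
4. Smuggler goes back to the mainland alone.  [the mainland: crate K5, crate M1, crate M2 | the island: crate K6, crate R7]
5. Smuggler goes to the island with crate K5.  [the mainland: crate M1, crate M2 | the island: crate K5, crate K6, crate R7]
6. Smuggler goes back to the mainland alone.  [the mainland: crate M1, crate M2 | the island: crate K5, crate K6, crate R7]
7. Smuggler goes to the island with crate M1.  [the mainland: crate M2 | the island: crate K5, crate K6, crate M1, crate R7]
8. Smuggler goes back to the mainland with crate K6.  [the mainland: crate K6, crate M2 | the island: crate K5, crate M1, crate R7]
9. Smuggler goes to the island with crate M2.  [the mainland: crate K6 | the island: crate K5, crate M1, crate M2, crate R7]
10. Smuggler goes back to the mainland alone.  [the mainland: crate K6 | the island: crate K5, crate M1, crate M2, crate R7]
11. Smuggler goes to the island with crate K6.  [the mainland: — | the island: crate K5, crate K6, crate M1, crate M2, crate R7]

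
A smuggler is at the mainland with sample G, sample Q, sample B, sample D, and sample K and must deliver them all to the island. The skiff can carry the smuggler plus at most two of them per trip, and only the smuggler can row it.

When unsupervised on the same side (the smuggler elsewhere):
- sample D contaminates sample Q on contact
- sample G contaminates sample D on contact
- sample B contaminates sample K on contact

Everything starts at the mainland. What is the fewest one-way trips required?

5

Counting alone: the smuggler can take at most 2 across per trip to the island, so moving all 5 needs at least 3 loaded trips out, with a return between consecutive ones — at least 5 crossings.
The plan below uses exactly 5 crossings, so it is optimal:
1. Smuggler goes to the island with sample B and sample D.  [the mainland: sample G, sample K, sample Q | the island: sample B, sample D]
2. Smuggler goes back to the mainland alone.  [the mainland: sample G, sample K, sample Q | the island: sample B, sample D]
3. Smuggler goes to the island with sample G and sample Q.  [the mainland: sample K | the island: sample B, sample D, sample G, sample Q]
4. Smuggler goes back to the mainland with sample D.  [the mainland: sample D, sample K | the island: sample B, sample G, sample Q]
5. Smuggler goes to the island with sample D and sample K.  [the mainland: — | the island: sample B, sample D, sample G, sample K, sample Q]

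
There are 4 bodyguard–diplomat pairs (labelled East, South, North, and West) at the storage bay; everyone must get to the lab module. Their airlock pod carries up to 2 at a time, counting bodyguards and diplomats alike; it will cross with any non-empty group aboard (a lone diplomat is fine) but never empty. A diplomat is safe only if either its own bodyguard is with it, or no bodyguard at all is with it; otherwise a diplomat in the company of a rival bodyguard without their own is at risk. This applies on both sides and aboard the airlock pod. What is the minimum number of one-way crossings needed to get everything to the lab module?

Following every safe sequence of crossings from the start, the most of the 8 that can be at the lab module as the airlock pod arrives there on crossings 1, 3, 5 is 2, 3, 4 respectively; the best ever achieved is 4 of 8.
From crossing 7 on, no configuration arises that was not already reachable earlier: only 44 distinct safe configurations (who is on which side, and where the airlock pod is) can ever be reached, none of them has everyone across, and every continuation just revisits them. So no valid plan exists.

impossible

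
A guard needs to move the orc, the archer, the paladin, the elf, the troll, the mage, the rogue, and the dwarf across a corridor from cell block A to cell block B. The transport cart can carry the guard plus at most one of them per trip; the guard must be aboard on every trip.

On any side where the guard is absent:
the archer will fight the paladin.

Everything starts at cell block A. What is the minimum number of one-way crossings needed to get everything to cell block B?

15

Counting alone: the guard can take at most 1 across per trip to cell block B, so moving all 8 needs at least 8 loaded trips out, with a return between consecutive ones — at least 15 crossings.
The plan below uses exactly 15 crossings, so it is optimal:
1. Guard goes to cell block B with the archer.
2. Guard goes back to cell block A alone.
3. Guard goes to cell block B with the orc.
4. Guard goes back to cell block A alone.
5. Guard goes to cell block B with the elf.
6. Guard goes back to cell block A alone.
7. Guard goes to cell block B with the troll.
8. Guard goes back to cell block A alone.
9. Guard goes to cell block B with the mage.
10. Guard goes back to cell block A alone.
11. Guard goes to cell block B with the rogue.
12. Guard goes back to cell block A alone.
13. Guard goes to cell block B with the dwarf.
14. Guard goes back to cell block A alone.
15. Guard goes to cell block B with the paladin.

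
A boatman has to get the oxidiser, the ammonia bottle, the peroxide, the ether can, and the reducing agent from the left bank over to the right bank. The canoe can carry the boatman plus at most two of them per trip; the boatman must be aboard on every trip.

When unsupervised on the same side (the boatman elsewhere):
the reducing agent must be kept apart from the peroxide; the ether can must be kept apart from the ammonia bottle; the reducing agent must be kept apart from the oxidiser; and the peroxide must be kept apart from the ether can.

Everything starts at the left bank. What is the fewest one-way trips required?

7

Counting alone: the boatman can take at most 2 across per trip to the right bank, so moving all 5 needs at least 3 loaded trips out, with a return between consecutive ones — at least 5 crossings.
The safety rule pushes this higher. Following every safe sequence of crossings, the most of the 5 that can be at the right bank as the canoe arrives there on crossing 5 is 4 — never all 5.
So no plan with fewer than 7 crossings exists, and this one achieves 7:
1. Boatman goes to the right bank with the ether can and the reducing agent.
2. Boatman goes back to the left bank alone.
3. Boatman goes to the right bank with the oxidiser.
4. Boatman goes back to the left bank with the reducing agent.
5. Boatman goes to the right bank with the ammonia bottle and the peroxide.
6. Boatman goes back to the left bank with the ether can.
7. Boatman goes to the right bank with the ether can and the reducing agent.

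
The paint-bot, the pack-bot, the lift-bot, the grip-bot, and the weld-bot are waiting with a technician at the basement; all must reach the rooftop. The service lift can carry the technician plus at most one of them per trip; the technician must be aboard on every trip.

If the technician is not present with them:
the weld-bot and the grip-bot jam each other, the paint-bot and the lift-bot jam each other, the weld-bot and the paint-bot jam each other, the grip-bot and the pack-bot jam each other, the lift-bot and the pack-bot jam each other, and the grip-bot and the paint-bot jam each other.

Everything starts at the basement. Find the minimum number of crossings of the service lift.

impossible

Whatever the first load, the items left behind include a forbidden pair without the technician. No opening move is safe, so no plan exists.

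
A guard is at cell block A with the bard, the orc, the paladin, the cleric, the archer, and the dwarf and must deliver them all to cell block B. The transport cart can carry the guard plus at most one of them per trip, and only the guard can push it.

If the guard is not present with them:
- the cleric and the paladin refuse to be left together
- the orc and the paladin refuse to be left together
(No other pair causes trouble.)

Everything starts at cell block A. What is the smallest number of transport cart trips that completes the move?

13

Counting alone: the guard can take at most 1 across per trip to cell block B, so moving all 6 needs at least 6 loaded trips out, with a return between consecutive ones — at least 11 crossings.
The safety rule pushes this higher. Following every safe sequence of crossings, the most of the 6 that can be at cell block B as the transport cart arrives there on crossing 11 is 5 — never all 6.
So no plan with fewer than 13 crossings exists, and this one achieves 13:
1. Guard goes to cell block B with the paladin.  [cell block A: the archer, the bard, the cleric, the dwarf, the orc | cell block B: the paladin]
2. Guard goes back to cell block A alone.  [cell block A: the archer, the bard, the cleric, the dwarf, the orc | cell block B: the paladin]
3. Guard goes to cell block B with the bard.  [cell block A: the archer, the cleric, the dwarf, the orc | cell block B: the bard, the paladin]
4. Guard goes back to cell block A alone.  [cell block A: the archer, the cleric, the dwarf, the orc | cell block B: the bard, the paladin]
5. Guard goes to cell block B with the orc.  [cell block A: the archer, the cleric, the dwarf | cell block B: the bard, the orc, the paladin]
6. Guard goes back to cell block A with the paladin.  [cell block A: the archer, the cleric, the dwarf, the paladin | cell block B: the bard, the orc]
7. Guard goes to cell block B with the cleric.  [cell block A: the archer, the dwarf, the paladin | cell block B: the bard, the cleric, the orc]
8. Guard goes back to cell block A alone.  [cell block A: the archer, the dwarf, the paladin | cell block B: the bard, the cleric, the orc]
9. Guard goes to cell block B with the archer.  [cell block A: the dwarf, the paladin | cell block B: the archer, the bard, the cleric, the orc]
10. Guard goes back to cell block A alone.  [cell block A: the dwarf, the paladin | cell block B: the archer, the bard, the cleric, the orc]
11. Guard goes to cell block B with the dwarf.  [cell block A: the paladin | cell block B: the archer, the bard, the cleric, the dwarf, the orc]
12. Guard goes back to cell block A alone.  [cell block A: the paladin | cell block B: the archer, the bard, the cleric, the dwarf, the orc]
13. Guard goes to cell block B with the paladin.  [cell block A: — | cell block B: the archer, the bard, the cleric, the dwarf, the orc, the paladin]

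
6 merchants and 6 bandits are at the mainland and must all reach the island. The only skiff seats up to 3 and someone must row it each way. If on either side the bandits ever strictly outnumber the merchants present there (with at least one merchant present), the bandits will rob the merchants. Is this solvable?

No

Following every safe sequence of crossings from the start, the most of the 12 that can be at the island as the skiff arrives there on crossings 1, 3, 5 is 3, 5, 6 respectively; the best ever achieved is 6 of 12.
From crossing 7 on, no configuration arises that was not already reachable earlier: only 17 distinct safe configurations (who is on which side, and where the skiff is) can ever be reached, none of them has everyone across, and every continuation just revisits them. They are: 0 merchants + 0 bandits across (skiff back at the start); 0 merchants + 1 bandit across (skiff there); 0 merchants + 1 bandit across (skiff back at the start); 0 merchants + 2 bandits across (skiff there); 0 merchants + 2 bandits across (skiff back at the start); 0 merchants + 3 bandits across (skiff there); 0 merchants + 3 bandits across (skiff back at the start); 0 merchants + 4 bandits across (skiff there); 0 merchants + 4 bandits across (skiff back at the start); 0 merchants + 5 bandits across (skiff there); 0 merchants + 5 bandits across (skiff back at the start); 0 merchants + 6 bandits across (skiff there); 1 merchant + 1 bandit across (skiff there); 1 merchant + 1 bandit across (skiff back at the start); 2 merchants + 2 bandits across (skiff there); 2 merchants + 2 bandits across (skiff back at the start); 3 merchants + 3 bandits across (skiff there). So no valid plan exists.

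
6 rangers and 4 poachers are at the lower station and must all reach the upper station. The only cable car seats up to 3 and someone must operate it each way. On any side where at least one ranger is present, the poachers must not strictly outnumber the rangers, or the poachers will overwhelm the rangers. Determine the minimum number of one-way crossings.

Counting alone: each trip to the upper station takes at most 3 across and each return brings at least 1 back, so after t trips out (and t−1 returns) at most 3t − (t−1) of the 10 are across; that first reaches 10 at t = 5, so at least 9 crossings are needed.
The plan below uses exactly 9 crossings, so it is optimal:
1. 2 poachers → the upper station.  (the lower station: 6R 2P; the upper station: 0R 2P)
2. 1 poacher ← the lower station.  (the lower station: 6R 3P; the upper station: 0R 1P)
3. 3 poachers → the upper station.  (the lower station: 6R 0P; the upper station: 0R 4P)
4. 1 poacher ← the lower station.  (the lower station: 6R 1P; the upper station: 0R 3P)
5. 3 rangers → the upper station.  (the lower station: 3R 1P; the upper station: 3R 3P)
6. 1 poacher ← the lower station.  (the lower station: 3R 2P; the upper station: 3R 2P)
7. 1 ranger and 2 poachers → the upper station.  (the lower station: 2R 0P; the upper station: 4R 4P)
8. 1 poacher ← the lower station.  (the lower station: 2R 1P; the upper station: 4R 3P)
9. 2 rangers and 1 poacher → the upper station.  (the lower station: 0R 0P; the upper station: 6R 4P)

9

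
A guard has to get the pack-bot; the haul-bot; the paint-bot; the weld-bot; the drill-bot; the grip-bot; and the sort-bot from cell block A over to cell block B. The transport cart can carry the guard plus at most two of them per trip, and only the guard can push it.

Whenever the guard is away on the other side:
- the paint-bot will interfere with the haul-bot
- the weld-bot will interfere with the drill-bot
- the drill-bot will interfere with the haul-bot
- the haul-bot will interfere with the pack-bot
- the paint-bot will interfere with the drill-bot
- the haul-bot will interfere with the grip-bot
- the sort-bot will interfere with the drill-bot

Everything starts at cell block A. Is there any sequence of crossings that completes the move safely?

1. Guard goes to cell block B with the drill-bot and the haul-bot.
2. Guard goes back to cell block A with the haul-bot.
3. Guard goes to cell block B with the haul-bot and the pack-bot.
4. Guard goes back to cell block A with the haul-bot.
5. Guard goes to cell block B with the grip-bot and the haul-bot.
6. Guard goes back to cell block A with the haul-bot.
7. Guard goes to cell block B with the paint-bot and the weld-bot.
8. Guard goes back to cell block A with the drill-bot.
9. Guard goes to cell block B with the haul-bot and the sort-bot.
10. Guard goes back to cell block A with the haul-bot.
11. Guard goes to cell block B with the drill-bot and the haul-bot.

Yes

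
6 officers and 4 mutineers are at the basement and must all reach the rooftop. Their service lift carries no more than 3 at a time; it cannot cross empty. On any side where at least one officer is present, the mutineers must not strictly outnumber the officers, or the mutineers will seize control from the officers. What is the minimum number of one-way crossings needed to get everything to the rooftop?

Counting alone: each trip to the rooftop takes at most 3 across and each return brings at least 1 back, so after t trips out (and t−1 returns) at most 3t − (t−1) of the 10 are across; that first reaches 10 at t = 5, so at least 9 crossings are needed.
The plan below uses exactly 9 crossings, so it is optimal:
1. 2 mutineers → the rooftop.  (the basement: 6O 2M; the rooftop: 0O 2M)
2. 1 mutineer ← the basement.  (the basement: 6O 3M; the rooftop: 0O 1M)
3. 3 mutineers → the rooftop.  (the basement: 6O 0M; the rooftop: 0O 4M)
4. 1 mutineer ← the basement.  (the basement: 6O 1M; the rooftop: 0O 3M)
5. 3 officers → the rooftop.  (the basement: 3O 1M; the rooftop: 3O 3M)
6. 1 mutineer ← the basement.  (the basement: 3O 2M; the rooftop: 3O 2M)
7. 1 officer and 2 mutineers → the rooftop.  (the basement: 2O 0M; the rooftop: 4O 4M)
8. 1 mutineer ← the basement.  (the basement: 2O 1M; the rooftop: 4O 3M)
9. 2 officers and 1 mutineer → the rooftop.  (the basement: 0O 0M; the rooftop: 6O 4M)

9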